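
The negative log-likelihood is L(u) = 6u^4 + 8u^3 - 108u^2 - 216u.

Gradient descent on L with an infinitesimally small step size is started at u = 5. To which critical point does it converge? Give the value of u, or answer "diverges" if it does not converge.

L'(u) = 24(u - 3)(u + 1)(u + 3), so L'(5) = 2304.
Gradient descent moves in the -L' direction, i.e. u is decreasing.
The nearest critical point in that direction is u = 3, where L'' = 576 > 0 (a local minimum). The iterate converges there.

3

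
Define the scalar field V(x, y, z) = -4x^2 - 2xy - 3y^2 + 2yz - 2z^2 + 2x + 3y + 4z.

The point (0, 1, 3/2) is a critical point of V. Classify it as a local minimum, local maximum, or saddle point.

The Hessian is constant: H = [[-8, -2, 0], [-2, -6, 2], [0, 2, -4]].
Leading principal minors: Δ₁ = -8, Δ₂ = 44, Δ₃ = -144.
The minors alternate sign starting negative (−, +, −), so H is negative definite: a local maximum.

local maximum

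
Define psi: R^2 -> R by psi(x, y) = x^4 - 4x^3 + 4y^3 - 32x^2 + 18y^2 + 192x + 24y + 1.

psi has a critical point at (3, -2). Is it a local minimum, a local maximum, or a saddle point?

The mixed partial ∂²psi/∂x∂y is 0, so the Hessian at any point is diag(psi_xx, psi_yy) = diag(4(3x^2 - 6x - 16), 12(2y + 3)).
At (3, -2): H = diag(-28, -12).
Both eigenvalues are negative, so H is negative definite: a local maximum.

local maximum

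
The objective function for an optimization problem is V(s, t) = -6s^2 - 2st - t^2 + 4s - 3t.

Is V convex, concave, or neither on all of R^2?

V is quadratic, so its Hessian is the constant matrix H = [[-12, -2], [-2, -2]].
det(H) = 20, tr(H) = -14.
det(H) > 0 and tr(H) < 0, so H is negative definite everywhere: concave.

concave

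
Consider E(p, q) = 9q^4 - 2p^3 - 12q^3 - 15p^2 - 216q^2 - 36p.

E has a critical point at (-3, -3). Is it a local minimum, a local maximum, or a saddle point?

local minimum

The mixed partial ∂²E/∂p∂q is 0, so the Hessian at any point is diag(E_pp, E_qq) = diag(-6(2p + 5), 36(3q^2 - 2q - 12)).
At (-3, -3): H = diag(6, 756).
Both eigenvalues are positive, so H is positive definite: a local minimum.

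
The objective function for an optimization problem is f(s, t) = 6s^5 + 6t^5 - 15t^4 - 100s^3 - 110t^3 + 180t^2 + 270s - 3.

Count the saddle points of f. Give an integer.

f separates as a function of s plus a function of t, so ∇f=0 decouples.
∂f/∂s = 30(s - 3)(s - 1)(s + 1)(s + 3) = 0 at s ∈ {-3, -1, 1, 3}; ∂f/∂t = 30t(t - 4)(t - 1)(t + 3) = 0 at t ∈ {-3, 0, 1, 4}.
The Hessian is diagonal: diag(f_ss, f_tt). Second derivatives: f_ss(-3)=-1440, f_ss(-1)=480, f_ss(1)=-480, f_ss(3)=1440; f_tt(-3)=-2520, f_tt(0)=360, f_tt(1)=-360, f_tt(4)=2520.
Saddle points occur where the two diagonal entries have opposite signs: (-3, 0), (-3, 4), (-1, -3), (-1, 1), (1, 0), (1, 4), (3, -3), (3, 1). Count: 8.

8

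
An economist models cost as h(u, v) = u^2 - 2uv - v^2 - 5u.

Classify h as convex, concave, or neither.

neither

h is quadratic, so its Hessian is the constant matrix H = [[2, -2], [-2, -2]].
det(H) = -8, tr(H) = 0.
det(H) < 0, so H is indefinite: neither convex nor concave.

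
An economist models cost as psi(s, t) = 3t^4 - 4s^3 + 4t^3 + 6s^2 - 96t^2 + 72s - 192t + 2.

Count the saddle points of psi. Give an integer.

psi separates as a function of s plus a function of t, so ∇psi=0 decouples.
∂psi/∂s = -12(s - 3)(s + 2) = 0 at s ∈ {-2, 3}; ∂psi/∂t = 12(t - 4)(t + 1)(t + 4) = 0 at t ∈ {-4, -1, 4}.
The Hessian is diagonal: diag(psi_ss, psi_tt). Second derivatives: psi_ss(-2)=60, psi_ss(3)=-60; psi_tt(-4)=288, psi_tt(-1)=-180, psi_tt(4)=480.
Saddle points occur where the two diagonal entries have opposite signs: (-2, -1), (3, -4), (3, 4). Count: 3.

3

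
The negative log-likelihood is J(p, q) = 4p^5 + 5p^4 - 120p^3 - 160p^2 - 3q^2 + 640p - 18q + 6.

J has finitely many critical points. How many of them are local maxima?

J separates as a function of p plus a function of q, so ∇J=0 decouples.
∂J/∂p = 20(p - 4)(p - 1)(p + 2)(p + 4) = 0 at p ∈ {-4, -2, 1, 4}; ∂J/∂q = -6(q + 3) = 0 at q ∈ {-3}.
The Hessian is diagonal: diag(J_pp, J_qq). Second derivatives: J_pp(-4)=-1600, J_pp(-2)=720, J_pp(1)=-900, J_pp(4)=2880; J_qq(-3)=-6.
Local maxima occur where both diagonal entries negative: (-4, -3), (1, -3). Count: 2.

2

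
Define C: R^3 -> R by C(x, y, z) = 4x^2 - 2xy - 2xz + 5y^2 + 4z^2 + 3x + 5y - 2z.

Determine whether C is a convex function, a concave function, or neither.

C is quadratic, so its Hessian is the constant matrix H = [[8, -2, -2], [-2, 10, 0], [-2, 0, 8]].
Leading principal minors: 8, 76, 568.
All positive ⇒ H ≻ 0 ⇒ convex.

convex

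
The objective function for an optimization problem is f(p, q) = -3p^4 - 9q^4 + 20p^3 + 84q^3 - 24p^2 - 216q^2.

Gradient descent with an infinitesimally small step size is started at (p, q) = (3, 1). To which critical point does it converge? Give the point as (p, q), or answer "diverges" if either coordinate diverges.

(1, 3)

f is separable, so gradient descent decouples: p follows -∂f/∂p, q follows -∂f/∂q.
∂f/∂p = -12p(p - 4)(p - 1); at p=3 this is 72, so p decreases.
∂f/∂q = -36q(q - 4)(q - 3); at q=1 this is -216, so q increases.
p converges to its nearest critical value 1 (a local min of the p-part); q converges to 3. The iterate converges to (1, 3).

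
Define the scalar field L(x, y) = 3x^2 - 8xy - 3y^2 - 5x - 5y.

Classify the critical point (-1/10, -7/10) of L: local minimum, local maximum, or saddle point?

The Hessian of L is constant: H = [[6, -8], [-8, -6]].
det(H) = 6·(-6) − (-8)² = -100.
Since det(H) < 0, H is indefinite and the critical point is a saddle point.

saddle point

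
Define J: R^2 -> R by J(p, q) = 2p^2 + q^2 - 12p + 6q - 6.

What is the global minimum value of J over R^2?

-33

J(p,q) separates as A(p) + B(q) − 6, so its minimum is min A + min B − 6.
A'(p) = 4p - 12 vanishes at p ∈ {3}; B'(q) = 2q + 6 vanishes at q ∈ {-3}.
Local minima of A (where A''>0): A(3)=-18. Local minima of B: B(-3)=-9.
So the global minimum of J is A(3) + B(-3) − 6 = -18 − 9 − 6 = -33, attained at (3, -3).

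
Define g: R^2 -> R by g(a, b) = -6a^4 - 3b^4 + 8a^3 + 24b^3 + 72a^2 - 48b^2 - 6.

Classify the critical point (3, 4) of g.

The mixed partial ∂²g/∂a∂b is 0, so the Hessian at any point is diag(g_aa, g_bb) = diag(24(-3a^2 + 2a + 6), 12(-3b^2 + 12b - 8)).
At (3, 4): H = diag(-360, -96).
Both eigenvalues are negative, so H is negative definite: a local maximum.

local maximum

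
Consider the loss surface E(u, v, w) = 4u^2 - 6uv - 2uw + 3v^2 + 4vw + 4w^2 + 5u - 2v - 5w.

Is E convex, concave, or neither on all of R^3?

convex

E is quadratic, so its Hessian is the constant matrix H = [[8, -6, -2], [-6, 6, 4], [-2, 4, 8]].
Leading principal minors: 8, 12, 40.
All positive ⇒ H ≻ 0 ⇒ convex.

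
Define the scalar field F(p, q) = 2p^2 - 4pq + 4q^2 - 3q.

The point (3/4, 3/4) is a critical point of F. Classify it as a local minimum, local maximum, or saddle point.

The Hessian of F is constant: H = [[4, -4], [-4, 8]].
det(H) = 4·8 − (-4)² = 16.
det(H) > 0 and tr(H) = 12 > 0, so H is positive definite and the point is a local minimum.

local minimum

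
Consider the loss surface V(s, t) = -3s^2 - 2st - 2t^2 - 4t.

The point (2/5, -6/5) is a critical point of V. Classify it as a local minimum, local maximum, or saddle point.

The Hessian of V is constant: H = [[-6, -2], [-2, -4]].
det(H) = (-6)·(-4) − (-2)² = 20.
det(H) > 0 and tr(H) = -10 < 0, so H is negative definite and the point is a local maximum.

local maximum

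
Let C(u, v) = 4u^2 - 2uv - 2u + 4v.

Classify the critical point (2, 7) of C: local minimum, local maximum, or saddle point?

The Hessian of C is constant: H = [[8, -2], [-2, 0]].
det(H) = 8·0 − (-2)² = -4.
Since det(H) < 0, H is indefinite and the critical point is a saddle point.

saddle point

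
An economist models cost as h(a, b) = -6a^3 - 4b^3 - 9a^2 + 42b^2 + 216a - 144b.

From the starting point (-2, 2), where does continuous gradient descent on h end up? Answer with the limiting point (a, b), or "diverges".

h is separable, so gradient descent decouples: a follows -∂h/∂a, b follows -∂h/∂b.
∂h/∂a = -18(a - 3)(a + 4); at a=-2 this is 180, so a decreases.
∂h/∂b = -12(b - 4)(b - 3); at b=2 this is -24, so b increases.
a converges to its nearest critical value -4 (a local min of the a-part); b converges to 3. The iterate converges to (-4, 3).

(-4, 3)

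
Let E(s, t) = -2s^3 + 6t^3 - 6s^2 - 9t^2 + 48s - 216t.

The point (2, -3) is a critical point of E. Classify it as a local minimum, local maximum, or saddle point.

local maximum

The mixed partial ∂²E/∂s∂t is 0, so the Hessian at any point is diag(E_ss, E_tt) = diag(-12(s + 1), 18(2t - 1)).
At (2, -3): H = diag(-36, -126).
Both eigenvalues are negative, so H is negative definite: a local maximum.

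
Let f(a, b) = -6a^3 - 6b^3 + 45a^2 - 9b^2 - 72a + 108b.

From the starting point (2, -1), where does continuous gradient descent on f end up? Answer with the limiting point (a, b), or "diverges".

(1, -3)

f is separable, so gradient descent decouples: a follows -∂f/∂a, b follows -∂f/∂b.
∂f/∂a = -18(a - 4)(a - 1); at a=2 this is 36, so a decreases.
∂f/∂b = -18(b - 2)(b + 3); at b=-1 this is 108, so b decreases.
a converges to its nearest critical value 1 (a local min of the a-part); b converges to -3. The iterate converges to (1, -3).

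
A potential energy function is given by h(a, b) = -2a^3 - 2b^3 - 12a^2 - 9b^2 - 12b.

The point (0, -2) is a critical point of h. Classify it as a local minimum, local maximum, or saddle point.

saddle point

The mixed partial ∂²h/∂a∂b is 0, so the Hessian at any point is diag(h_aa, h_bb) = diag(-12(a + 2), -6(2b + 3)).
At (0, -2): H = diag(-24, 6).
The eigenvalues have opposite signs, so H is indefinite: a saddle point.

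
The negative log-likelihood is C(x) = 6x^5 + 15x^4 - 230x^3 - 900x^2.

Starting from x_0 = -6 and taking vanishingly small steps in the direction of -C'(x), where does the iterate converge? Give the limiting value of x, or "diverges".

diverges

C'(x) = 30x(x - 5)(x + 3)(x + 4), so C'(-6) = 11880.
Gradient descent moves in the -C' direction, i.e. x is decreasing.
There is no critical point below x=-6, and C' keeps the same sign, so the iterate runs off to −∞.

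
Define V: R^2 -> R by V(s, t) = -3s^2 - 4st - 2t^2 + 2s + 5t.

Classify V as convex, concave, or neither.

concave

V is quadratic, so its Hessian is the constant matrix H = [[-6, -4], [-4, -4]].
det(H) = 8, tr(H) = -10.
det(H) > 0 and tr(H) < 0, so H is negative definite everywhere: concave.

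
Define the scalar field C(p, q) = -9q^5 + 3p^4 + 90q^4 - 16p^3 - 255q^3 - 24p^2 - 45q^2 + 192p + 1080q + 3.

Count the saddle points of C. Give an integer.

C separates as a function of p plus a function of q, so ∇C=0 decouples.
∂C/∂p = 12(p - 4)(p - 2)(p + 2) = 0 at p ∈ {-2, 2, 4}; ∂C/∂q = -45(q - 4)(q - 3)(q - 2)(q + 1) = 0 at q ∈ {-1, 2, 3, 4}.
The Hessian is diagonal: diag(C_pp, C_qq). Second derivatives: C_pp(-2)=288, C_pp(2)=-96, C_pp(4)=144; C_qq(-1)=2700, C_qq(2)=-270, C_qq(3)=180, C_qq(4)=-450.
Saddle points occur where the two diagonal entries have opposite signs: (-2, 2), (-2, 4), (2, -1), (2, 3), (4, 2), (4, 4). Count: 6.

6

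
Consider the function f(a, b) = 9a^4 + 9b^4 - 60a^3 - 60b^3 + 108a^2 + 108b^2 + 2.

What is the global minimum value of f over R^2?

2

f(a,b) separates as P(a) + Q(b) + 2, so its minimum is min P + min Q + 2.
P'(a) = 36a(a - 3)(a - 2) vanishes at a ∈ {0, 2, 3}; Q'(b) = 36b(b - 3)(b - 2) vanishes at b ∈ {0, 2, 3}.
Local minima of P (where P''>0): P(0)=0, P(3)=81. Local minima of Q: Q(0)=0, Q(3)=81.
So the global minimum of f is P(0) + Q(0) + 2 = 0 + 0 + 2 = 2, attained at (0, 0).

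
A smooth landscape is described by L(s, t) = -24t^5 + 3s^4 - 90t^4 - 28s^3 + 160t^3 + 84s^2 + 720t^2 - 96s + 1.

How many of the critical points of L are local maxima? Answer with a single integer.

2

L separates as a function of s plus a function of t, so ∇L=0 decouples.
∂L/∂s = 12(s - 4)(s - 2)(s - 1) = 0 at s ∈ {1, 2, 4}; ∂L/∂t = -120t(t - 2)(t + 2)(t + 3) = 0 at t ∈ {-3, -2, 0, 2}.
The Hessian is diagonal: diag(L_ss, L_tt). Second derivatives: L_ss(1)=36, L_ss(2)=-24, L_ss(4)=72; L_tt(-3)=1800, L_tt(-2)=-960, L_tt(0)=1440, L_tt(2)=-4800.
Local maxima occur where both diagonal entries negative: (2, -2), (2, 2). Count: 2.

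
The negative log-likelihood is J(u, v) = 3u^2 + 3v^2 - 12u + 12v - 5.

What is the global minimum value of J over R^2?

J(u,v) separates as P(u) + Q(v) − 5, so its minimum is min P + min Q − 5.
P'(u) = 6u - 12 vanishes at u ∈ {2}; Q'(v) = 6v + 12 vanishes at v ∈ {-2}.
Local minima of P (where P''>0): P(2)=-12. Local minima of Q: Q(-2)=-12.
So the global minimum of J is P(2) + Q(-2) − 5 = -12 − 12 − 5 = -29, attained at (2, -2).

-29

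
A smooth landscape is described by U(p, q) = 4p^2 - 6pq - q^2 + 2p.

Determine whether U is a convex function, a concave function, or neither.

neither

U is quadratic, so its Hessian is the constant matrix H = [[8, -6], [-6, -2]].
det(H) = -52, tr(H) = 6.
det(H) < 0, so H is indefinite: neither convex nor concave.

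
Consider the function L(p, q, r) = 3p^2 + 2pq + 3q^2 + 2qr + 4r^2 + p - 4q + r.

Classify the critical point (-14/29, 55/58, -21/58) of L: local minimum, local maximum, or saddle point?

The Hessian is constant: H = [[6, 2, 0], [2, 6, 2], [0, 2, 8]].
Leading principal minors: Δ₁ = 6, Δ₂ = 32, Δ₃ = 232.
All leading minors are positive, so H is positive definite: a local minimum.

local minimum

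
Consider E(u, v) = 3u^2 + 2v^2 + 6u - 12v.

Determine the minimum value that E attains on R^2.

-21

E(u,v) separates as P(u) + Q(v), so its minimum is min P + min Q.
P'(u) = 6u + 6 vanishes at u ∈ {-1}; Q'(v) = 4v - 12 vanishes at v ∈ {3}.
Local minima of P (where P''>0): P(-1)=-3. Local minima of Q: Q(3)=-18.
So the global minimum of E is P(-1) + Q(3) = -3 − 18 = -21, attained at (-1, 3).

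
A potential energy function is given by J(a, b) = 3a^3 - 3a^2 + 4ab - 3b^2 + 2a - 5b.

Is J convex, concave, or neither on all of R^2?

neither

The term 3a^3 is cubic, so the Hessian is not constant.
∂²J/∂a² = 18a - 6, which takes both signs as a varies (negative for sufficiently negative a). A diagonal entry of the Hessian changing sign means the Hessian is neither positive- nor negative-semidefinite on all of R^2.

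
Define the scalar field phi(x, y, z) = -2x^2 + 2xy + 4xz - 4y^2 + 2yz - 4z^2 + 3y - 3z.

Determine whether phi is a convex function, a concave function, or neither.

concave

phi is quadratic, so its Hessian is the constant matrix H = [[-4, 2, 4], [2, -8, 2], [4, 2, -8]].
Leading principal minors: -4, 28, -48.
Signs alternate −, +, − ⇒ H ≺ 0 ⇒ concave.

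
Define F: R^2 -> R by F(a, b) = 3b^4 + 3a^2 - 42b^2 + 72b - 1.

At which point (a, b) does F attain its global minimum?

F(a,b) separates as P(a) + Q(b) − 1, so its minimum is min P + min Q − 1.
P'(a) = 6a vanishes at a ∈ {0}; Q'(b) = 12(b - 2)(b - 1)(b + 3) vanishes at b ∈ {-3, 1, 2}.
Local minima of P (where P''>0): P(0)=0. Local minima of Q: Q(-3)=-351, Q(2)=24.
So the global minimum of F is P(0) + Q(-3) − 1 = 0 − 351 − 1 = -352, attained at (0, -3).

(0, -3)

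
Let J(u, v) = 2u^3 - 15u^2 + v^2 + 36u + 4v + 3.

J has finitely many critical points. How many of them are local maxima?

0

J separates as a function of u plus a function of v, so ∇J=0 decouples.
∂J/∂u = 6(u - 3)(u - 2) = 0 at u ∈ {2, 3}; ∂J/∂v = 2(v + 2) = 0 at v ∈ {-2}.
The Hessian is diagonal: diag(J_uu, J_vv). Second derivatives: J_uu(2)=-6, J_uu(3)=6; J_vv(-2)=2.
Local maxima occur where both diagonal entries negative: none. Count: 0.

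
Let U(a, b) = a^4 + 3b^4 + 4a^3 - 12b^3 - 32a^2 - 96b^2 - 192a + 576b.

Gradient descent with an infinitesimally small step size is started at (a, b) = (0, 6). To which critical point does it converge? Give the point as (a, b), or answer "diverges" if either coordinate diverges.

U is separable, so gradient descent decouples: a follows -∂U/∂a, b follows -∂U/∂b.
∂U/∂a = 4(a - 4)(a + 3)(a + 4); at a=0 this is -192, so a increases.
∂U/∂b = 12(b - 4)(b - 3)(b + 4); at b=6 this is 720, so b decreases.
a converges to its nearest critical value 4 (a local min of the a-part); b converges to 4. The iterate converges to (4, 4).

(4, 4)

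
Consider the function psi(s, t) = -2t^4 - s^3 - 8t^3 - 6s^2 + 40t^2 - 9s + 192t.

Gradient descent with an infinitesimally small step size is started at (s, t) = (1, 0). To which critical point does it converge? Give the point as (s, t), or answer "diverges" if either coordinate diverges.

psi is separable, so gradient descent decouples: s follows -∂psi/∂s, t follows -∂psi/∂t.
∂psi/∂s = -3(s + 1)(s + 3); at s=1 this is -24, so s increases.
∂psi/∂t = -8(t - 3)(t + 2)(t + 4); at t=0 this is 192, so t decreases.
The s-coordinate has no critical point in that direction and runs off to infinity.

diverges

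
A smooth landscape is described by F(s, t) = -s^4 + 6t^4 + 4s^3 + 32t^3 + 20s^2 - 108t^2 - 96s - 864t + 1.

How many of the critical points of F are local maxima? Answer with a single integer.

2

F separates as a function of s plus a function of t, so ∇F=0 decouples.
∂F/∂s = -4(s - 4)(s - 2)(s + 3) = 0 at s ∈ {-3, 2, 4}; ∂F/∂t = 24(t - 3)(t + 3)(t + 4) = 0 at t ∈ {-4, -3, 3}.
The Hessian is diagonal: diag(F_ss, F_tt). Second derivatives: F_ss(-3)=-140, F_ss(2)=40, F_ss(4)=-56; F_tt(-4)=168, F_tt(-3)=-144, F_tt(3)=1008.
Local maxima occur where both diagonal entries negative: (-3, -3), (4, -3). Count: 2.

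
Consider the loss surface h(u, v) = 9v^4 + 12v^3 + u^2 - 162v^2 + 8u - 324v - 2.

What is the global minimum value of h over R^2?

-1395

h(u,v) separates as P(u) + Q(v) − 2, so its minimum is min P + min Q − 2.
P'(u) = 2u + 8 vanishes at u ∈ {-4}; Q'(v) = 36(v - 3)(v + 1)(v + 3) vanishes at v ∈ {-3, -1, 3}.
Local minima of P (where P''>0): P(-4)=-16. Local minima of Q: Q(-3)=-81, Q(3)=-1377.
So the global minimum of h is P(-4) + Q(3) − 2 = -16 − 1377 − 2 = -1395, attained at (-4, 3).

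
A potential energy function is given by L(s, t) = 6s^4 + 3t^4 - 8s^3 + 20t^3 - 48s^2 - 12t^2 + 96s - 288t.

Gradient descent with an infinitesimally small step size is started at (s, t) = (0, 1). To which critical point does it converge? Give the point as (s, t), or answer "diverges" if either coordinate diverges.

(-2, 2)

L is separable, so gradient descent decouples: s follows -∂L/∂s, t follows -∂L/∂t.
∂L/∂s = 24(s - 2)(s - 1)(s + 2); at s=0 this is 96, so s decreases.
∂L/∂t = 12(t - 2)(t + 3)(t + 4); at t=1 this is -240, so t increases.
s converges to its nearest critical value -2 (a local min of the s-part); t converges to 2. The iterate converges to (-2, 2).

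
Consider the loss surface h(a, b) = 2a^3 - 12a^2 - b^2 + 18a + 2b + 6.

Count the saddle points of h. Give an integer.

h separates as a function of a plus a function of b, so ∇h=0 decouples.
∂h/∂a = 6(a - 3)(a - 1) = 0 at a ∈ {1, 3}; ∂h/∂b = -2(b - 1) = 0 at b ∈ {1}.
The Hessian is diagonal: diag(h_aa, h_bb). Second derivatives: h_aa(1)=-12, h_aa(3)=12; h_bb(1)=-2.
Saddle points occur where the two diagonal entries have opposite signs: (3, 1). Count: 1.

1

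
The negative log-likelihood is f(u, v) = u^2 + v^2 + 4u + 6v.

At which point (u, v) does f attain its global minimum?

f(u,v) separates as P(u) + Q(v), so its minimum is min P + min Q.
P'(u) = 2u + 4 vanishes at u ∈ {-2}; Q'(v) = 2v + 6 vanishes at v ∈ {-3}.
Local minima of P (where P''>0): P(-2)=-4. Local minima of Q: Q(-3)=-9.
So the global minimum of f is P(-2) + Q(-3) = -4 − 9 = -13, attained at (-2, -3).

(-2, -3)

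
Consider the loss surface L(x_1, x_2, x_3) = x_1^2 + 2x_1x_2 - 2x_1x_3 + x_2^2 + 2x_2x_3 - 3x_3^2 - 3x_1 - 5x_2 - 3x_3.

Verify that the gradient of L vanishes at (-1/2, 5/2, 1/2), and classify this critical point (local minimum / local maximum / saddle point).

∇L = (2x_1 + 2x_2 - 2x_3 - 3, 2x_1 + 2x_2 + 2x_3 - 5, -2x_1 + 2x_2 - 6x_3 - 3); substituting (-1/2, 5/2, 1/2) gives ∇L = (0, 0, 0), so (-1/2, 5/2, 1/2) is indeed a critical point.
The Hessian is constant: H = [[2, 2, -2], [2, 2, 2], [-2, 2, -6]].
Leading principal minors: Δ₁ = 2, Δ₂ = 0, Δ₃ = -32.
The minors fit neither the all-positive nor the alternating-sign pattern, so H is indefinite: a saddle point.

saddle point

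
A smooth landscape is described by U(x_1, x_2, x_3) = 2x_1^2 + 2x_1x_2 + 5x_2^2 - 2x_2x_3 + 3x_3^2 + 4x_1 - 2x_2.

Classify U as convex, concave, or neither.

U is quadratic, so its Hessian is the constant matrix H = [[4, 2, 0], [2, 10, -2], [0, -2, 6]].
Leading principal minors: 4, 36, 200.
All positive ⇒ H ≻ 0 ⇒ convex.

convex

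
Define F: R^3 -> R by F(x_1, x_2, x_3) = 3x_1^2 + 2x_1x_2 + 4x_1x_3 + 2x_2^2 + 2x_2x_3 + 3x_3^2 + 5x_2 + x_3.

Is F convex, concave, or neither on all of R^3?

convex

F is quadratic, so its Hessian is the constant matrix H = [[6, 2, 4], [2, 4, 2], [4, 2, 6]].
Leading principal minors: 6, 20, 64.
All positive ⇒ H ≻ 0 ⇒ convex.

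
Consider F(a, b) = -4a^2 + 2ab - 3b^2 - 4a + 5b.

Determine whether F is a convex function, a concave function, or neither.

F is quadratic, so its Hessian is the constant matrix H = [[-8, 2], [2, -6]].
det(H) = 44, tr(H) = -14.
det(H) > 0 and tr(H) < 0, so H is negative definite everywhere: concave.

concave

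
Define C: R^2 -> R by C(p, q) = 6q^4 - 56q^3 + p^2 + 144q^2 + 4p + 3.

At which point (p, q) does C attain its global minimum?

(-2, 0)

C(p,q) separates as A(p) + B(q) + 3, so its minimum is min A + min B + 3.
A'(p) = 2p + 4 vanishes at p ∈ {-2}; B'(q) = 24q(q - 4)(q - 3) vanishes at q ∈ {0, 3, 4}.
Local minima of A (where A''>0): A(-2)=-4. Local minima of B: B(0)=0, B(4)=256.
So the global minimum of C is A(-2) + B(0) + 3 = -4 + 0 + 3 = -1, attained at (-2, 0).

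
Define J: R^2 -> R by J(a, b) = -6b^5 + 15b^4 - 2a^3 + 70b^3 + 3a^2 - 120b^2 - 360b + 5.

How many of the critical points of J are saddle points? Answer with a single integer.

4

J separates as a function of a plus a function of b, so ∇J=0 decouples.
∂J/∂a = -6a(a - 1) = 0 at a ∈ {0, 1}; ∂J/∂b = -30(b - 3)(b - 2)(b + 1)(b + 2) = 0 at b ∈ {-2, -1, 2, 3}.
The Hessian is diagonal: diag(J_aa, J_bb). Second derivatives: J_aa(0)=6, J_aa(1)=-6; J_bb(-2)=600, J_bb(-1)=-360, J_bb(2)=360, J_bb(3)=-600.
Saddle points occur where the two diagonal entries have opposite signs: (0, -1), (0, 3), (1, -2), (1, 2). Count: 4.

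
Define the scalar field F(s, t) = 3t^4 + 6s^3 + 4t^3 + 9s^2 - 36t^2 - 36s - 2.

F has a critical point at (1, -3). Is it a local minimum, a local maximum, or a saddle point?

The mixed partial ∂²F/∂s∂t is 0, so the Hessian at any point is diag(F_ss, F_tt) = diag(18(2s + 1), 12(3t^2 + 2t - 6)).
At (1, -3): H = diag(54, 180).
Both eigenvalues are positive, so H is positive definite: a local minimum.

local minimum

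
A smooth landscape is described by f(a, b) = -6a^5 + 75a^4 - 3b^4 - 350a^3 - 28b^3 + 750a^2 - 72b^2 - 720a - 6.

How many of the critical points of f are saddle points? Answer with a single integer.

6

f separates as a function of a plus a function of b, so ∇f=0 decouples.
∂f/∂a = -30(a - 4)(a - 3)(a - 2)(a - 1) = 0 at a ∈ {1, 2, 3, 4}; ∂f/∂b = -12b(b + 3)(b + 4) = 0 at b ∈ {-4, -3, 0}.
The Hessian is diagonal: diag(f_aa, f_bb). Second derivatives: f_aa(1)=180, f_aa(2)=-60, f_aa(3)=60, f_aa(4)=-180; f_bb(-4)=-48, f_bb(-3)=36, f_bb(0)=-144.
Saddle points occur where the two diagonal entries have opposite signs: (1, -4), (1, 0), (2, -3), (3, -4), (3, 0), (4, -3). Count: 6.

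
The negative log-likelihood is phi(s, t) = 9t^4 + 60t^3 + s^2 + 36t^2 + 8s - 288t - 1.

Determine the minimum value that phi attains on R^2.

-200

phi(s,t) separates as P(s) + Q(t) − 1, so its minimum is min P + min Q − 1.
P'(s) = 2s + 8 vanishes at s ∈ {-4}; Q'(t) = 36(t - 1)(t + 2)(t + 4) vanishes at t ∈ {-4, -2, 1}.
Local minima of P (where P''>0): P(-4)=-16. Local minima of Q: Q(-4)=192, Q(1)=-183.
So the global minimum of phi is P(-4) + Q(1) − 1 = -16 − 183 − 1 = -200, attained at (-4, 1).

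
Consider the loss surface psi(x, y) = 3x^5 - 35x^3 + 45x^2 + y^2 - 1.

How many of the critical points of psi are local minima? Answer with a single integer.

psi separates as a function of x plus a function of y, so ∇psi=0 decouples.
∂psi/∂x = 15x(x - 2)(x - 1)(x + 3) = 0 at x ∈ {-3, 0, 1, 2}; ∂psi/∂y = 2y = 0 at y ∈ {0}.
The Hessian is diagonal: diag(psi_xx, psi_yy). Second derivatives: psi_xx(-3)=-900, psi_xx(0)=90, psi_xx(1)=-60, psi_xx(2)=150; psi_yy(0)=2.
Local minima occur where both diagonal entries positive: (0, 0), (2, 0). Count: 2.

2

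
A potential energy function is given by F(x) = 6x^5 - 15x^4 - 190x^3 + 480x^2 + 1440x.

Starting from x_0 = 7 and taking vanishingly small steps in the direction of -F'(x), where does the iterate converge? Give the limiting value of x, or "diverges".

F'(x) = 30(x - 4)(x - 3)(x + 1)(x + 4), so F'(7) = 31680.
Gradient descent moves in the -F' direction, i.e. x is decreasing.
The nearest critical point in that direction is x = 4, where F'' = 1200 > 0 (a local minimum). The iterate converges there.

4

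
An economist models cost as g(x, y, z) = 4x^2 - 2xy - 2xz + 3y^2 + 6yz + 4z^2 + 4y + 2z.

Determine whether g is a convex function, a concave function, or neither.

g is quadratic, so its Hessian is the constant matrix H = [[8, -2, -2], [-2, 6, 6], [-2, 6, 8]].
Leading principal minors: 8, 44, 88.
All positive ⇒ H ≻ 0 ⇒ convex.

convex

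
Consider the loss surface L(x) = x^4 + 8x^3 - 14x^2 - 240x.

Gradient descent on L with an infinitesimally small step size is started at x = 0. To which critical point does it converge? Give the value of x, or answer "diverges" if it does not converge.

L'(x) = 4(x - 3)(x + 4)(x + 5), so L'(0) = -240.
Gradient descent moves in the -L' direction, i.e. x is increasing.
The nearest critical point in that direction is x = 3, where L'' = 224 > 0 (a local minimum). The iterate converges there.

3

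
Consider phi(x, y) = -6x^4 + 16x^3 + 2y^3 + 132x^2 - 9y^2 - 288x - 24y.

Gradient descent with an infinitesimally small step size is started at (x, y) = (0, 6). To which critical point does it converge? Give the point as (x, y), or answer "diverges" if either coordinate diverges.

phi is separable, so gradient descent decouples: x follows -∂phi/∂x, y follows -∂phi/∂y.
∂phi/∂x = -24(x - 4)(x - 1)(x + 3); at x=0 this is -288, so x increases.
∂phi/∂y = 6(y - 4)(y + 1); at y=6 this is 84, so y decreases.
x converges to its nearest critical value 1 (a local min of the x-part); y converges to 4. The iterate converges to (1, 4).

(1, 4)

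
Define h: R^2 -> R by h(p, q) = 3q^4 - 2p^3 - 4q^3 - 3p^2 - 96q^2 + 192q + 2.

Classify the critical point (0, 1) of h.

The mixed partial ∂²h/∂p∂q is 0, so the Hessian at any point is diag(h_pp, h_qq) = diag(-6(2p + 1), 12(3q^2 - 2q - 16)).
At (0, 1): H = diag(-6, -180).
Both eigenvalues are negative, so H is negative definite: a local maximum.

local maximum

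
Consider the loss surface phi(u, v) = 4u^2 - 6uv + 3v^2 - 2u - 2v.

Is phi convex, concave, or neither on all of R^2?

convex

phi is quadratic, so its Hessian is the constant matrix H = [[8, -6], [-6, 6]].
det(H) = 12, tr(H) = 14.
det(H) > 0 and tr(H) > 0, so H is positive definite everywhere: convex.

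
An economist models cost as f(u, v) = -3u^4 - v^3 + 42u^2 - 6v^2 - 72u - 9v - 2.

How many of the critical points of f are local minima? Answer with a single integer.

f separates as a function of u plus a function of v, so ∇f=0 decouples.
∂f/∂u = -12(u - 2)(u - 1)(u + 3) = 0 at u ∈ {-3, 1, 2}; ∂f/∂v = -3(v + 1)(v + 3) = 0 at v ∈ {-3, -1}.
The Hessian is diagonal: diag(f_uu, f_vv). Second derivatives: f_uu(-3)=-240, f_uu(1)=48, f_uu(2)=-60; f_vv(-3)=6, f_vv(-1)=-6.
Local minima occur where both diagonal entries positive: (1, -3). Count: 1.

1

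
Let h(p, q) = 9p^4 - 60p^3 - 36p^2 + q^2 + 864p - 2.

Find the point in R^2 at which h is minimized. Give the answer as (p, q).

(-2, 0)

h(p,q) separates as A(p) + B(q) − 2, so its minimum is min A + min B − 2.
A'(p) = 36(p - 4)(p - 3)(p + 2) vanishes at p ∈ {-2, 3, 4}; B'(q) = 2q vanishes at q ∈ {0}.
Local minima of A (where A''>0): A(-2)=-1248, A(4)=1344. Local minima of B: B(0)=0.
So the global minimum of h is A(-2) + B(0) − 2 = -1248 + 0 − 2 = -1250, attained at (-2, 0).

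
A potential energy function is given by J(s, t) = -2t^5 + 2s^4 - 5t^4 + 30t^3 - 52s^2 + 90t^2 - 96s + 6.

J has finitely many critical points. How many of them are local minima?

J separates as a function of s plus a function of t, so ∇J=0 decouples.
∂J/∂s = 8(s - 4)(s + 1)(s + 3) = 0 at s ∈ {-3, -1, 4}; ∂J/∂t = -10t(t - 3)(t + 2)(t + 3) = 0 at t ∈ {-3, -2, 0, 3}.
The Hessian is diagonal: diag(J_ss, J_tt). Second derivatives: J_ss(-3)=112, J_ss(-1)=-80, J_ss(4)=280; J_tt(-3)=180, J_tt(-2)=-100, J_tt(0)=180, J_tt(3)=-900.
Local minima occur where both diagonal entries positive: (-3, -3), (-3, 0), (4, -3), (4, 0). Count: 4.

4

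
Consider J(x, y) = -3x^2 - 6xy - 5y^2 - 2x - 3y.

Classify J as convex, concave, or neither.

J is quadratic, so its Hessian is the constant matrix H = [[-6, -6], [-6, -10]].
det(H) = 24, tr(H) = -16.
det(H) > 0 and tr(H) < 0, so H is negative definite everywhere: concave.

concave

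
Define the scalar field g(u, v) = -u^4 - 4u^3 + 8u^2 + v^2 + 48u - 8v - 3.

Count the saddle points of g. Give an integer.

g separates as a function of u plus a function of v, so ∇g=0 decouples.
∂g/∂u = -4(u - 2)(u + 2)(u + 3) = 0 at u ∈ {-3, -2, 2}; ∂g/∂v = 2(v - 4) = 0 at v ∈ {4}.
The Hessian is diagonal: diag(g_uu, g_vv). Second derivatives: g_uu(-3)=-20, g_uu(-2)=16, g_uu(2)=-80; g_vv(4)=2.
Saddle points occur where the two diagonal entries have opposite signs: (-3, 4), (2, 4). Count: 2.

2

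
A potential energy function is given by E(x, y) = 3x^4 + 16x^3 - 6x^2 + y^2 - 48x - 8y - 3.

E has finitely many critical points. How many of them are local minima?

E separates as a function of x plus a function of y, so ∇E=0 decouples.
∂E/∂x = 12(x - 1)(x + 1)(x + 4) = 0 at x ∈ {-4, -1, 1}; ∂E/∂y = 2(y - 4) = 0 at y ∈ {4}.
The Hessian is diagonal: diag(E_xx, E_yy). Second derivatives: E_xx(-4)=180, E_xx(-1)=-72, E_xx(1)=120; E_yy(4)=2.
Local minima occur where both diagonal entries positive: (-4, 4), (1, 4). Count: 2.

2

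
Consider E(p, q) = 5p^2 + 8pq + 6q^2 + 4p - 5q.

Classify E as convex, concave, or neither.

E is quadratic, so its Hessian is the constant matrix H = [[10, 8], [8, 12]].
det(H) = 56, tr(H) = 22.
det(H) > 0 and tr(H) > 0, so H is positive definite everywhere: convex.

convex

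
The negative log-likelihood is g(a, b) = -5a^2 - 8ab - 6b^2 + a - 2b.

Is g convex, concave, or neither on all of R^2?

g is quadratic, so its Hessian is the constant matrix H = [[-10, -8], [-8, -12]].
det(H) = 56, tr(H) = -22.
det(H) > 0 and tr(H) < 0, so H is negative definite everywhere: concave.

concave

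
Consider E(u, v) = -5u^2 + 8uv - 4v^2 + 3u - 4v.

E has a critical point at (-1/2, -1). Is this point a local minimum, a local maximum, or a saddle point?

The Hessian of E is constant: H = [[-10, 8], [8, -8]].
det(H) = (-10)·(-8) − 8² = 16.
det(H) > 0 and tr(H) = -18 < 0, so H is negative definite and the point is a local maximum.

local maximum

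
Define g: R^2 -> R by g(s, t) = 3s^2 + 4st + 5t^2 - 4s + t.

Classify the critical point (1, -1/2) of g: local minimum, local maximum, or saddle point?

The Hessian of g is constant: H = [[6, 4], [4, 10]].
det(H) = 6·10 − 4² = 44.
det(H) > 0 and tr(H) = 16 > 0, so H is positive definite and the point is a local minimum.

local minimum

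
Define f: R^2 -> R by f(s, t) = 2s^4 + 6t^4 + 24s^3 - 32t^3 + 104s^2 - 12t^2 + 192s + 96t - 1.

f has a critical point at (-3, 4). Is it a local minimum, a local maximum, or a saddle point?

saddle point

The mixed partial ∂²f/∂s∂t is 0, so the Hessian at any point is diag(f_ss, f_tt) = diag(8(3s^2 + 18s + 26), 24(3t^2 - 8t - 1)).
At (-3, 4): H = diag(-8, 360).
The eigenvalues have opposite signs, so H is indefinite: a saddle point.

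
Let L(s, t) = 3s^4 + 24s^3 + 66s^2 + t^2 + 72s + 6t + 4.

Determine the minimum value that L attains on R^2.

L(s,t) separates as P(s) + Q(t) + 4, so its minimum is min P + min Q + 4.
P'(s) = 12(s + 1)(s + 2)(s + 3) vanishes at s ∈ {-3, -2, -1}; Q'(t) = 2(t + 3) vanishes at t ∈ {-3}.
Local minima of P (where P''>0): P(-3)=-27, P(-1)=-27. Local minima of Q: Q(-3)=-9.
So the global minimum of L is P(-3) + Q(-3) + 4 = -27 − 9 + 4 = -32, attained at (-3, -3).

-32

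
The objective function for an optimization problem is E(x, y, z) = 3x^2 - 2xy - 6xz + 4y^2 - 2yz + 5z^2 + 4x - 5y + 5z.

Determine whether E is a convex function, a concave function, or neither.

E is quadratic, so its Hessian is the constant matrix H = [[6, -2, -6], [-2, 8, -2], [-6, -2, 10]].
Leading principal minors: 6, 44, 80.
All positive ⇒ H ≻ 0 ⇒ convex.

convex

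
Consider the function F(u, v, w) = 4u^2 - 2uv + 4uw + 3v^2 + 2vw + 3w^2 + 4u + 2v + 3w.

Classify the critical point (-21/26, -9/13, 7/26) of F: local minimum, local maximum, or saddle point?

The Hessian is constant: H = [[8, -2, 4], [-2, 6, 2], [4, 2, 6]].
Leading principal minors: Δ₁ = 8, Δ₂ = 44, Δ₃ = 104.
All leading minors are positive, so H is positive definite: a local minimum.

local minimum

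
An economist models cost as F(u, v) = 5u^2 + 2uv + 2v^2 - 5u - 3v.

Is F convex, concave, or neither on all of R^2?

F is quadratic, so its Hessian is the constant matrix H = [[10, 2], [2, 4]].
det(H) = 36, tr(H) = 14.
det(H) > 0 and tr(H) > 0, so H is positive definite everywhere: convex.

convex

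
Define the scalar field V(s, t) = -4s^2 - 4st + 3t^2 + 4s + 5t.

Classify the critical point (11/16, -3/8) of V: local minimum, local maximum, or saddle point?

The Hessian of V is constant: H = [[-8, -4], [-4, 6]].
det(H) = (-8)·6 − (-4)² = -64.
Since det(H) < 0, H is indefinite and the critical point is a saddle point.

saddle point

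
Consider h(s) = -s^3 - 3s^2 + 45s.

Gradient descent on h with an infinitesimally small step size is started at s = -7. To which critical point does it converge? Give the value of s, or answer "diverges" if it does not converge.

-5

h'(s) = -3(s - 3)(s + 5), so h'(-7) = -60.
Gradient descent moves in the -h' direction, i.e. s is increasing.
The nearest critical point in that direction is s = -5, where h'' = 24 > 0 (a local minimum). The iterate converges there.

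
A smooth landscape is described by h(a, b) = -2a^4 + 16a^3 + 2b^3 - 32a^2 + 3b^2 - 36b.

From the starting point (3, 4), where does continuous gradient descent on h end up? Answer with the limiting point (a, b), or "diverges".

(2, 2)

h is separable, so gradient descent decouples: a follows -∂h/∂a, b follows -∂h/∂b.
∂h/∂a = -8a(a - 4)(a - 2); at a=3 this is 24, so a decreases.
∂h/∂b = 6(b - 2)(b + 3); at b=4 this is 84, so b decreases.
a converges to its nearest critical value 2 (a local min of the a-part); b converges to 2. The iterate converges to (2, 2).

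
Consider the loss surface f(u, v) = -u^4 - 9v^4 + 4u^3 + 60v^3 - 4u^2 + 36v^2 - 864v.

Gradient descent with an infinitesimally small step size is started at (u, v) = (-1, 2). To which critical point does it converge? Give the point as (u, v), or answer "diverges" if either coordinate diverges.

diverges

f is separable, so gradient descent decouples: u follows -∂f/∂u, v follows -∂f/∂v.
∂f/∂u = -4u(u - 2)(u - 1); at u=-1 this is 24, so u decreases.
∂f/∂v = -36(v - 4)(v - 3)(v + 2); at v=2 this is -288, so v increases.
The u-coordinate has no critical point in that direction and runs off to infinity.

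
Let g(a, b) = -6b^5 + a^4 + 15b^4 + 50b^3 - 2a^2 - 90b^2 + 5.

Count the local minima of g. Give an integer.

g separates as a function of a plus a function of b, so ∇g=0 decouples.
∂g/∂a = 4a(a - 1)(a + 1) = 0 at a ∈ {-1, 0, 1}; ∂g/∂b = -30b(b - 3)(b - 1)(b + 2) = 0 at b ∈ {-2, 0, 1, 3}.
The Hessian is diagonal: diag(g_aa, g_bb). Second derivatives: g_aa(-1)=8, g_aa(0)=-4, g_aa(1)=8; g_bb(-2)=900, g_bb(0)=-180, g_bb(1)=180, g_bb(3)=-900.
Local minima occur where both diagonal entries positive: (-1, -2), (-1, 1), (1, -2), (1, 1). Count: 4.

4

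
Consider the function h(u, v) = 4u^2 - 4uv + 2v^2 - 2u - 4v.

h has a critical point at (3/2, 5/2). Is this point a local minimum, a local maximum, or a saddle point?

local minimum

The Hessian of h is constant: H = [[8, -4], [-4, 4]].
det(H) = 8·4 − (-4)² = 16.
det(H) > 0 and tr(H) = 12 > 0, so H is positive definite and the point is a local minimum.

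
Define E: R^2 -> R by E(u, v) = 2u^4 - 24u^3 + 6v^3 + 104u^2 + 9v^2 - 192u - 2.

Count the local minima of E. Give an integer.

E separates as a function of u plus a function of v, so ∇E=0 decouples.
∂E/∂u = 8(u - 4)(u - 3)(u - 2) = 0 at u ∈ {2, 3, 4}; ∂E/∂v = 18v(v + 1) = 0 at v ∈ {-1, 0}.
The Hessian is diagonal: diag(E_uu, E_vv). Second derivatives: E_uu(2)=16, E_uu(3)=-8, E_uu(4)=16; E_vv(-1)=-18, E_vv(0)=18.
Local minima occur where both diagonal entries positive: (2, 0), (4, 0). Count: 2.

2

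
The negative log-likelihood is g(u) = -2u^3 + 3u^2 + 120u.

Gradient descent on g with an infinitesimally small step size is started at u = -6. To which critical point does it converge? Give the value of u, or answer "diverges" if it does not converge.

-4

g'(u) = -6(u - 5)(u + 4), so g'(-6) = -132.
Gradient descent moves in the -g' direction, i.e. u is increasing.
The nearest critical point in that direction is u = -4, where g'' = 54 > 0 (a local minimum). The iterate converges there.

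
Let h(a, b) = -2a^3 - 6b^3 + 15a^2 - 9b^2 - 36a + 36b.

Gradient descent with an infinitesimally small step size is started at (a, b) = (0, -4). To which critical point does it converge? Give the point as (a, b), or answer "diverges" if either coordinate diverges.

h is separable, so gradient descent decouples: a follows -∂h/∂a, b follows -∂h/∂b.
∂h/∂a = -6(a - 3)(a - 2); at a=0 this is -36, so a increases.
∂h/∂b = -18(b - 1)(b + 2); at b=-4 this is -180, so b increases.
a converges to its nearest critical value 2 (a local min of the a-part); b converges to -2. The iterate converges to (2, -2).

(2, -2)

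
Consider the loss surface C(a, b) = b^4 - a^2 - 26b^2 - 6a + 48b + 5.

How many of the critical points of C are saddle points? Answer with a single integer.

2

C separates as a function of a plus a function of b, so ∇C=0 decouples.
∂C/∂a = -2(a + 3) = 0 at a ∈ {-3}; ∂C/∂b = 4(b - 3)(b - 1)(b + 4) = 0 at b ∈ {-4, 1, 3}.
The Hessian is diagonal: diag(C_aa, C_bb). Second derivatives: C_aa(-3)=-2; C_bb(-4)=140, C_bb(1)=-40, C_bb(3)=56.
Saddle points occur where the two diagonal entries have opposite signs: (-3, -4), (-3, 3). Count: 2.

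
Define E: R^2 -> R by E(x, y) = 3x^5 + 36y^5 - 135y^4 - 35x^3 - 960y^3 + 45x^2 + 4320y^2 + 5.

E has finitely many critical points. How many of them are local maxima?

4

E separates as a function of x plus a function of y, so ∇E=0 decouples.
∂E/∂x = 15x(x - 2)(x - 1)(x + 3) = 0 at x ∈ {-3, 0, 1, 2}; ∂E/∂y = 180y(y - 4)(y - 3)(y + 4) = 0 at y ∈ {-4, 0, 3, 4}.
The Hessian is diagonal: diag(E_xx, E_yy). Second derivatives: E_xx(-3)=-900, E_xx(0)=90, E_xx(1)=-60, E_xx(2)=150; E_yy(-4)=-40320, E_yy(0)=8640, E_yy(3)=-3780, E_yy(4)=5760.
Local maxima occur where both diagonal entries negative: (-3, -4), (-3, 3), (1, -4), (1, 3). Count: 4.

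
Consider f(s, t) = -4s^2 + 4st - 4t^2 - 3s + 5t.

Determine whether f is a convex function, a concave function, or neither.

f is quadratic, so its Hessian is the constant matrix H = [[-8, 4], [4, -8]].
det(H) = 48, tr(H) = -16.
det(H) > 0 and tr(H) < 0, so H is negative definite everywhere: concave.

concave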